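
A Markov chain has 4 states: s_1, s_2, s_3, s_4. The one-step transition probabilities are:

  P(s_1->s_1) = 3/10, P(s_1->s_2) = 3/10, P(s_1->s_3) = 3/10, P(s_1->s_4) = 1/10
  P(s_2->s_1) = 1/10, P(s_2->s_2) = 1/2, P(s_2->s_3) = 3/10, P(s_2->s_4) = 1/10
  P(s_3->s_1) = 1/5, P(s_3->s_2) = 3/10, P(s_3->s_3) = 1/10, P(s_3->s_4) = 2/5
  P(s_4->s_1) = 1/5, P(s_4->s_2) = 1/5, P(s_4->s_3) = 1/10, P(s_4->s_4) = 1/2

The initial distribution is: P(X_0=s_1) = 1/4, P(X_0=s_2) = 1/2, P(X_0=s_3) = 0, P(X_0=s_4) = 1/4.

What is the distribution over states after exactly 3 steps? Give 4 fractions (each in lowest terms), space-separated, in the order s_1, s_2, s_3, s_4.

Propagating the distribution step by step (d_{t+1} = d_t * P):
d_0 = (s_1=1/4, s_2=1/2, s_3=0, s_4=1/4)
  d_1[s_1] = 1/4*3/10 + 1/2*1/10 + 0*1/5 + 1/4*1/5 = 7/40
  d_1[s_2] = 1/4*3/10 + 1/2*1/2 + 0*3/10 + 1/4*1/5 = 3/8
  d_1[s_3] = 1/4*3/10 + 1/2*3/10 + 0*1/10 + 1/4*1/10 = 1/4
  d_1[s_4] = 1/4*1/10 + 1/2*1/10 + 0*2/5 + 1/4*1/2 = 1/5
d_1 = (s_1=7/40, s_2=3/8, s_3=1/4, s_4=1/5)
  d_2[s_1] = 7/40*3/10 + 3/8*1/10 + 1/4*1/5 + 1/5*1/5 = 9/50
  d_2[s_2] = 7/40*3/10 + 3/8*1/2 + 1/4*3/10 + 1/5*1/5 = 71/200
  d_2[s_3] = 7/40*3/10 + 3/8*3/10 + 1/4*1/10 + 1/5*1/10 = 21/100
  d_2[s_4] = 7/40*1/10 + 3/8*1/10 + 1/4*2/5 + 1/5*1/2 = 51/200
d_2 = (s_1=9/50, s_2=71/200, s_3=21/100, s_4=51/200)
  d_3[s_1] = 9/50*3/10 + 71/200*1/10 + 21/100*1/5 + 51/200*1/5 = 73/400
  d_3[s_2] = 9/50*3/10 + 71/200*1/2 + 21/100*3/10 + 51/200*1/5 = 691/2000
  d_3[s_3] = 9/50*3/10 + 71/200*3/10 + 21/100*1/10 + 51/200*1/10 = 207/1000
  d_3[s_4] = 9/50*1/10 + 71/200*1/10 + 21/100*2/5 + 51/200*1/2 = 53/200
d_3 = (s_1=73/400, s_2=691/2000, s_3=207/1000, s_4=53/200)

Answer: 73/400 691/2000 207/1000 53/200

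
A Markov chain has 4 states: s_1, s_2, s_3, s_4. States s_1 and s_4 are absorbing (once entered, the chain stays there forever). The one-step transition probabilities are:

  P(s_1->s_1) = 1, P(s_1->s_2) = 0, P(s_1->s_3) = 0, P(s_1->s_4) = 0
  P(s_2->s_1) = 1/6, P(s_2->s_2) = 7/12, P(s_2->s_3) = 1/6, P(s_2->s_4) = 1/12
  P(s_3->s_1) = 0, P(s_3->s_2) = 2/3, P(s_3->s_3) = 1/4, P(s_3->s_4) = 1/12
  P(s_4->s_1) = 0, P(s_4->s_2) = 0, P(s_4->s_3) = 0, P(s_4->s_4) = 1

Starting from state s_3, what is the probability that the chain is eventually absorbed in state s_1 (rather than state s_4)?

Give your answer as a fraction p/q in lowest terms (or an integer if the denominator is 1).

Answer: 16/29

Derivation:
Let a_i = P(absorbed in s_1 | start in state i).
Boundary conditions: a_s_1 = 1, a_s_4 = 0.
For each transient state i, a_i = sum_j P(i->j) * a_j:
  a_s_2 = 1/6*a_s_1 + 7/12*a_s_2 + 1/6*a_s_3 + 1/12*a_s_4
  a_s_3 = 0*a_s_1 + 2/3*a_s_2 + 1/4*a_s_3 + 1/12*a_s_4

Substituting a_s_1 = 1 and a_s_4 = 0, rearrange to (I - Q) a = r where r[i] = P(i -> s_1):
  [5/12, -1/6] . (a_s_2, a_s_3) = 1/6
  [-2/3, 3/4] . (a_s_2, a_s_3) = 0

Solving yields:
  a_s_2 = 18/29
  a_s_3 = 16/29

Starting state is s_3, so the absorption probability is a_s_3 = 16/29.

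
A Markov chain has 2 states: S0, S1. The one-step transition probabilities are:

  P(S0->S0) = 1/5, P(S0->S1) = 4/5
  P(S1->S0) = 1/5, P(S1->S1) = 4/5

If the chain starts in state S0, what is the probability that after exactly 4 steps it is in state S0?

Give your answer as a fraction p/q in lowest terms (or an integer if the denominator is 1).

Answer: 1/5

Derivation:
Computing P^4 by repeated multiplication:
P^1 =
  S0: [1/5, 4/5]
  S1: [1/5, 4/5]
P^2 =
  S0: [1/5, 4/5]
  S1: [1/5, 4/5]
P^3 =
  S0: [1/5, 4/5]
  S1: [1/5, 4/5]
P^4 =
  S0: [1/5, 4/5]
  S1: [1/5, 4/5]

(P^4)[S0 -> S0] = 1/5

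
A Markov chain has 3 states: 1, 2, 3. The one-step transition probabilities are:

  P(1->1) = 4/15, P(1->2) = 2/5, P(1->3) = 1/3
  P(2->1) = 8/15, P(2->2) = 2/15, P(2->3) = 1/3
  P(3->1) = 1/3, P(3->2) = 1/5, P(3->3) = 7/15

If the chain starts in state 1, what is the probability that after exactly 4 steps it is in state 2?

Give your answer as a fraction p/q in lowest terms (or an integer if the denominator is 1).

Computing P^4 by repeated multiplication:
P^1 =
  1: [4/15, 2/5, 1/3]
  2: [8/15, 2/15, 1/3]
  3: [1/3, 1/5, 7/15]
P^2 =
  1: [89/225, 17/75, 17/45]
  2: [73/225, 67/225, 17/45]
  3: [79/225, 19/75, 89/225]
P^3 =
  1: [1189/3375, 33/125, 259/675]
  2: [1253/3375, 827/3375, 259/675]
  3: [1217/3375, 19/75, 1303/3375]
P^4 =
  1: [18359/50625, 4267/16875, 3893/10125]
  2: [18103/50625, 13057/50625, 3893/10125]
  3: [18223/50625, 4307/16875, 19481/50625]

(P^4)[1 -> 2] = 4267/16875

Answer: 4267/16875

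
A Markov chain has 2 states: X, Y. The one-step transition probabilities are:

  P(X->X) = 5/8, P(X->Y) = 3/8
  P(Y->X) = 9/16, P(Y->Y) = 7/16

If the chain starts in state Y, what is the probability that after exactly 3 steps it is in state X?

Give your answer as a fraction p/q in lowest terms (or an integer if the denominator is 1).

Answer: 2457/4096

Derivation:
Computing P^3 by repeated multiplication:
P^1 =
  X: [5/8, 3/8]
  Y: [9/16, 7/16]
P^2 =
  X: [77/128, 51/128]
  Y: [153/256, 103/256]
P^3 =
  X: [1229/2048, 819/2048]
  Y: [2457/4096, 1639/4096]

(P^3)[Y -> X] = 2457/4096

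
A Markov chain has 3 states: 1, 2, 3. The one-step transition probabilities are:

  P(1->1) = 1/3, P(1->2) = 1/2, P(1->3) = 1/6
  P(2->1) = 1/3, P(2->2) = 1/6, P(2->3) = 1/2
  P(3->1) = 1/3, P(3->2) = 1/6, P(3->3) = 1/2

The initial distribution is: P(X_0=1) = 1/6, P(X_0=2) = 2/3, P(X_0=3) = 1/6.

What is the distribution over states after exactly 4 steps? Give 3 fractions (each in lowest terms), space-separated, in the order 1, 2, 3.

Answer: 1/3 5/18 7/18

Derivation:
Propagating the distribution step by step (d_{t+1} = d_t * P):
d_0 = (1=1/6, 2=2/3, 3=1/6)
  d_1[1] = 1/6*1/3 + 2/3*1/3 + 1/6*1/3 = 1/3
  d_1[2] = 1/6*1/2 + 2/3*1/6 + 1/6*1/6 = 2/9
  d_1[3] = 1/6*1/6 + 2/3*1/2 + 1/6*1/2 = 4/9
d_1 = (1=1/3, 2=2/9, 3=4/9)
  d_2[1] = 1/3*1/3 + 2/9*1/3 + 4/9*1/3 = 1/3
  d_2[2] = 1/3*1/2 + 2/9*1/6 + 4/9*1/6 = 5/18
  d_2[3] = 1/3*1/6 + 2/9*1/2 + 4/9*1/2 = 7/18
d_2 = (1=1/3, 2=5/18, 3=7/18)
  d_3[1] = 1/3*1/3 + 5/18*1/3 + 7/18*1/3 = 1/3
  d_3[2] = 1/3*1/2 + 5/18*1/6 + 7/18*1/6 = 5/18
  d_3[3] = 1/3*1/6 + 5/18*1/2 + 7/18*1/2 = 7/18
d_3 = (1=1/3, 2=5/18, 3=7/18)
  d_4[1] = 1/3*1/3 + 5/18*1/3 + 7/18*1/3 = 1/3
  d_4[2] = 1/3*1/2 + 5/18*1/6 + 7/18*1/6 = 5/18
  d_4[3] = 1/3*1/6 + 5/18*1/2 + 7/18*1/2 = 7/18
d_4 = (1=1/3, 2=5/18, 3=7/18)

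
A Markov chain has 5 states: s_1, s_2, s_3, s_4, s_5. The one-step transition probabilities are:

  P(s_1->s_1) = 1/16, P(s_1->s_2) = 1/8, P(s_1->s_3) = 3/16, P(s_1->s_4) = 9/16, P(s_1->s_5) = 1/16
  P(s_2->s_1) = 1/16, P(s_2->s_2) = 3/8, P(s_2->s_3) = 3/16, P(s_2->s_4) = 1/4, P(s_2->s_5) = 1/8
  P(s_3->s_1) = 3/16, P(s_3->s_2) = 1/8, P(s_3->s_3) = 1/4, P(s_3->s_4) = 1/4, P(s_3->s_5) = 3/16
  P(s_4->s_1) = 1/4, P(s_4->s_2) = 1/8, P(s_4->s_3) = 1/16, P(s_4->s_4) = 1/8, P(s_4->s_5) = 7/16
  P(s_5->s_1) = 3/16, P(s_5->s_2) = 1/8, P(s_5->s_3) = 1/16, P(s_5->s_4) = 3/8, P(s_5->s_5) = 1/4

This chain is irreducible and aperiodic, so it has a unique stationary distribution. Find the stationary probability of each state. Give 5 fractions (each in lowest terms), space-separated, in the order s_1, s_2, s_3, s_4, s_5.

Answer: 2293/13935 1/6 594/4645 4114/13935 6847/27870

Derivation:
The stationary distribution satisfies pi = pi * P, i.e.:
  pi_s_1 = 1/16*pi_s_1 + 1/16*pi_s_2 + 3/16*pi_s_3 + 1/4*pi_s_4 + 3/16*pi_s_5
  pi_s_2 = 1/8*pi_s_1 + 3/8*pi_s_2 + 1/8*pi_s_3 + 1/8*pi_s_4 + 1/8*pi_s_5
  pi_s_3 = 3/16*pi_s_1 + 3/16*pi_s_2 + 1/4*pi_s_3 + 1/16*pi_s_4 + 1/16*pi_s_5
  pi_s_4 = 9/16*pi_s_1 + 1/4*pi_s_2 + 1/4*pi_s_3 + 1/8*pi_s_4 + 3/8*pi_s_5
  pi_s_5 = 1/16*pi_s_1 + 1/8*pi_s_2 + 3/16*pi_s_3 + 7/16*pi_s_4 + 1/4*pi_s_5
with normalization: pi_s_1 + pi_s_2 + pi_s_3 + pi_s_4 + pi_s_5 = 1.

Using the first 4 balance equations plus normalization, the linear system A*pi = b is:
  [-15/16, 1/16, 3/16, 1/4, 3/16] . pi = 0
  [1/8, -5/8, 1/8, 1/8, 1/8] . pi = 0
  [3/16, 3/16, -3/4, 1/16, 1/16] . pi = 0
  [9/16, 1/4, 1/4, -7/8, 3/8] . pi = 0
  [1, 1, 1, 1, 1] . pi = 1

Solving yields:
  pi_s_1 = 2293/13935
  pi_s_2 = 1/6
  pi_s_3 = 594/4645
  pi_s_4 = 4114/13935
  pi_s_5 = 6847/27870

Verification (pi * P):
  2293/13935*1/16 + 1/6*1/16 + 594/4645*3/16 + 4114/13935*1/4 + 6847/27870*3/16 = 2293/13935 = pi_s_1  (ok)
  2293/13935*1/8 + 1/6*3/8 + 594/4645*1/8 + 4114/13935*1/8 + 6847/27870*1/8 = 1/6 = pi_s_2  (ok)
  2293/13935*3/16 + 1/6*3/16 + 594/4645*1/4 + 4114/13935*1/16 + 6847/27870*1/16 = 594/4645 = pi_s_3  (ok)
  2293/13935*9/16 + 1/6*1/4 + 594/4645*1/4 + 4114/13935*1/8 + 6847/27870*3/8 = 4114/13935 = pi_s_4  (ok)
  2293/13935*1/16 + 1/6*1/8 + 594/4645*3/16 + 4114/13935*7/16 + 6847/27870*1/4 = 6847/27870 = pi_s_5  (ok)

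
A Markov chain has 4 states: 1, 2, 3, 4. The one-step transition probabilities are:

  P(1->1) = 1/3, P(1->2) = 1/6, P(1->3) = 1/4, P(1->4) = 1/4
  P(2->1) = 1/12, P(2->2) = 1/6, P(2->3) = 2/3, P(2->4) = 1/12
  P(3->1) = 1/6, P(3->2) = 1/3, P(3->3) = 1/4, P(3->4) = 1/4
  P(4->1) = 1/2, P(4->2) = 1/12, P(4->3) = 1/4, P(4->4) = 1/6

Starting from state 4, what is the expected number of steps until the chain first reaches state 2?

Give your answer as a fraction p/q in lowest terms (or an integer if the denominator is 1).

Answer: 336/59

Derivation:
Let h_i = expected steps to first reach 2 from state i.
Boundary: h_2 = 0.
First-step equations for the other states:
  h_1 = 1 + 1/3*h_1 + 1/6*h_2 + 1/4*h_3 + 1/4*h_4
  h_3 = 1 + 1/6*h_1 + 1/3*h_2 + 1/4*h_3 + 1/4*h_4
  h_4 = 1 + 1/2*h_1 + 1/12*h_2 + 1/4*h_3 + 1/6*h_4

Substituting h_2 = 0 and rearranging gives the linear system (I - Q) h = 1:
  [2/3, -1/4, -1/4] . (h_1, h_3, h_4) = 1
  [-1/6, 3/4, -1/4] . (h_1, h_3, h_4) = 1
  [-1/2, -1/4, 5/6] . (h_1, h_3, h_4) = 1

Solving yields:
  h_1 = 312/59
  h_3 = 260/59
  h_4 = 336/59

Starting state is 4, so the expected hitting time is h_4 = 336/59.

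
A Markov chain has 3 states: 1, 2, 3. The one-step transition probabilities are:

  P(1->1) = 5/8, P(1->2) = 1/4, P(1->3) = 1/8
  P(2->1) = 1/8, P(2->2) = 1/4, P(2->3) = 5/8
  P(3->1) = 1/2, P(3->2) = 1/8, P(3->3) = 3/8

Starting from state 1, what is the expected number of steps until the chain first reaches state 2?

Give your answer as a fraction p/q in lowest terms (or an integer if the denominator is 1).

Answer: 48/11

Derivation:
Let h_i = expected steps to first reach 2 from state i.
Boundary: h_2 = 0.
First-step equations for the other states:
  h_1 = 1 + 5/8*h_1 + 1/4*h_2 + 1/8*h_3
  h_3 = 1 + 1/2*h_1 + 1/8*h_2 + 3/8*h_3

Substituting h_2 = 0 and rearranging gives the linear system (I - Q) h = 1:
  [3/8, -1/8] . (h_1, h_3) = 1
  [-1/2, 5/8] . (h_1, h_3) = 1

Solving yields:
  h_1 = 48/11
  h_3 = 56/11

Starting state is 1, so the expected hitting time is h_1 = 48/11.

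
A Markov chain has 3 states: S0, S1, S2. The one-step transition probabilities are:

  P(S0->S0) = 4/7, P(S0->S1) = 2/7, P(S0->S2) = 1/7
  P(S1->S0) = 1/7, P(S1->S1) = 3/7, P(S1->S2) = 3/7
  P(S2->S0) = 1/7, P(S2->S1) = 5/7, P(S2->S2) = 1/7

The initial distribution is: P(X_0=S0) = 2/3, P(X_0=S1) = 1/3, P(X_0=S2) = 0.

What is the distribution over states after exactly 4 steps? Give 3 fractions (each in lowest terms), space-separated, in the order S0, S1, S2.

Propagating the distribution step by step (d_{t+1} = d_t * P):
d_0 = (S0=2/3, S1=1/3, S2=0)
  d_1[S0] = 2/3*4/7 + 1/3*1/7 + 0*1/7 = 3/7
  d_1[S1] = 2/3*2/7 + 1/3*3/7 + 0*5/7 = 1/3
  d_1[S2] = 2/3*1/7 + 1/3*3/7 + 0*1/7 = 5/21
d_1 = (S0=3/7, S1=1/3, S2=5/21)
  d_2[S0] = 3/7*4/7 + 1/3*1/7 + 5/21*1/7 = 16/49
  d_2[S1] = 3/7*2/7 + 1/3*3/7 + 5/21*5/7 = 64/147
  d_2[S2] = 3/7*1/7 + 1/3*3/7 + 5/21*1/7 = 5/21
d_2 = (S0=16/49, S1=64/147, S2=5/21)
  d_3[S0] = 16/49*4/7 + 64/147*1/7 + 5/21*1/7 = 97/343
  d_3[S1] = 16/49*2/7 + 64/147*3/7 + 5/21*5/7 = 463/1029
  d_3[S2] = 16/49*1/7 + 64/147*3/7 + 5/21*1/7 = 275/1029
d_3 = (S0=97/343, S1=463/1029, S2=275/1029)
  d_4[S0] = 97/343*4/7 + 463/1029*1/7 + 275/1029*1/7 = 634/2401
  d_4[S1] = 97/343*2/7 + 463/1029*3/7 + 275/1029*5/7 = 478/1029
  d_4[S2] = 97/343*1/7 + 463/1029*3/7 + 275/1029*1/7 = 1955/7203
d_4 = (S0=634/2401, S1=478/1029, S2=1955/7203)

Answer: 634/2401 478/1029 1955/7203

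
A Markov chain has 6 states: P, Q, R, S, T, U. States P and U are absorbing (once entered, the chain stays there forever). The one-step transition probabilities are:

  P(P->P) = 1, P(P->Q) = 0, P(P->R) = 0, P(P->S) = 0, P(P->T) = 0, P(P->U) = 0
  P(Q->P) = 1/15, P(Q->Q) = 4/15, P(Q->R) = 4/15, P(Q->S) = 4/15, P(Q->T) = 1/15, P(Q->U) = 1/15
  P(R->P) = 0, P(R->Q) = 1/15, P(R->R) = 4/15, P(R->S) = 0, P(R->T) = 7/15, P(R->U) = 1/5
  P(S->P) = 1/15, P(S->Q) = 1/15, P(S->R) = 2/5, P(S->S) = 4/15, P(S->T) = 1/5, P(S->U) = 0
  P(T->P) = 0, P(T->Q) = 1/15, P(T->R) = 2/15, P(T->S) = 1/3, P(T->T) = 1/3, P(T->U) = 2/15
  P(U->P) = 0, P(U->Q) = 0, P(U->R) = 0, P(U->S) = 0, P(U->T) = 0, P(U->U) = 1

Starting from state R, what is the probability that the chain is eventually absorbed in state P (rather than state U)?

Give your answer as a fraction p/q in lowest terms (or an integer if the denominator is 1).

Answer: 665/5487

Derivation:
Let a_i = P(absorbed in P | start in state i).
Boundary conditions: a_P = 1, a_U = 0.
For each transient state i, a_i = sum_j P(i->j) * a_j:
  a_Q = 1/15*a_P + 4/15*a_Q + 4/15*a_R + 4/15*a_S + 1/15*a_T + 1/15*a_U
  a_R = 0*a_P + 1/15*a_Q + 4/15*a_R + 0*a_S + 7/15*a_T + 1/5*a_U
  a_S = 1/15*a_P + 1/15*a_Q + 2/5*a_R + 4/15*a_S + 1/5*a_T + 0*a_U
  a_T = 0*a_P + 1/15*a_Q + 2/15*a_R + 1/3*a_S + 1/3*a_T + 2/15*a_U

Substituting a_P = 1 and a_U = 0, rearrange to (I - Q) a = r where r[i] = P(i -> P):
  [11/15, -4/15, -4/15, -1/15] . (a_Q, a_R, a_S, a_T) = 1/15
  [-1/15, 11/15, 0, -7/15] . (a_Q, a_R, a_S, a_T) = 0
  [-1/15, -2/5, 11/15, -1/5] . (a_Q, a_R, a_S, a_T) = 1/15
  [-1/15, -2/15, -1/3, 2/3] . (a_Q, a_R, a_S, a_T) = 0

Solving yields:
  a_Q = 420/1829
  a_R = 665/5487
  a_S = 404/1829
  a_T = 865/5487

Starting state is R, so the absorption probability is a_R = 665/5487.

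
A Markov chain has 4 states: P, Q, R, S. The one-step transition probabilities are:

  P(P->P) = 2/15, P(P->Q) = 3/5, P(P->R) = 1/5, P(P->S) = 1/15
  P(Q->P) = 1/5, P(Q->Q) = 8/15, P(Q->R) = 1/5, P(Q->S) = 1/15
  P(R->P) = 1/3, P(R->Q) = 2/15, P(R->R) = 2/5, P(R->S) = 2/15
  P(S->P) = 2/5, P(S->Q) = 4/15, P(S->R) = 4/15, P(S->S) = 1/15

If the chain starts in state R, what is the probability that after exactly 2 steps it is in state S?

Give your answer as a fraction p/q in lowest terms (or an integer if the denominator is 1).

Computing P^2 by repeated multiplication:
P^1 =
  P: [2/15, 3/5, 1/5, 1/15]
  Q: [1/5, 8/15, 1/5, 1/15]
  R: [1/3, 2/15, 2/5, 2/15]
  S: [2/5, 4/15, 4/15, 1/15]
P^2 =
  P: [52/225, 4/9, 11/45, 2/25]
  Q: [17/75, 101/225, 11/45, 2/25]
  R: [58/225, 9/25, 13/45, 7/75]
  S: [2/9, 98/225, 58/225, 19/225]

(P^2)[R -> S] = 7/75

Answer: 7/75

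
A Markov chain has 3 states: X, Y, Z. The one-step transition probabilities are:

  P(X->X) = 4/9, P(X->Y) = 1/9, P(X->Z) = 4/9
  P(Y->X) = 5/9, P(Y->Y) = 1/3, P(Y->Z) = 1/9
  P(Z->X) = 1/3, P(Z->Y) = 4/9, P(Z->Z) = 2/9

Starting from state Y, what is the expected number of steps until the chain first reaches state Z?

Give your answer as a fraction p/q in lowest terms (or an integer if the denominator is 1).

Let h_i = expected steps to first reach Z from state i.
Boundary: h_Z = 0.
First-step equations for the other states:
  h_X = 1 + 4/9*h_X + 1/9*h_Y + 4/9*h_Z
  h_Y = 1 + 5/9*h_X + 1/3*h_Y + 1/9*h_Z

Substituting h_Z = 0 and rearranging gives the linear system (I - Q) h = 1:
  [5/9, -1/9] . (h_X, h_Y) = 1
  [-5/9, 2/3] . (h_X, h_Y) = 1

Solving yields:
  h_X = 63/25
  h_Y = 18/5

Starting state is Y, so the expected hitting time is h_Y = 18/5.

Answer: 18/5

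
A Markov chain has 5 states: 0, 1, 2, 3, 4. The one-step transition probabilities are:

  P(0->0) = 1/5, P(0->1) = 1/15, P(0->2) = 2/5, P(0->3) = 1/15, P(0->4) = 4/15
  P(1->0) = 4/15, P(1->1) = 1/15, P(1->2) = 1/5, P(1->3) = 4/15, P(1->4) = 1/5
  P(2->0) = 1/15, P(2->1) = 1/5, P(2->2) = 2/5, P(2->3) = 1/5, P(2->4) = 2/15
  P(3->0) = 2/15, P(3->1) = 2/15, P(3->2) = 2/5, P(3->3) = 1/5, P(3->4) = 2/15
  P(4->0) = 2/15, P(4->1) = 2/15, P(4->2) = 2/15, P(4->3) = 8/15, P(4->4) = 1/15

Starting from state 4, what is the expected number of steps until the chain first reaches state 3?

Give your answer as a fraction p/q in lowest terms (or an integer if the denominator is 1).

Let h_i = expected steps to first reach 3 from state i.
Boundary: h_3 = 0.
First-step equations for the other states:
  h_0 = 1 + 1/5*h_0 + 1/15*h_1 + 2/5*h_2 + 1/15*h_3 + 4/15*h_4
  h_1 = 1 + 4/15*h_0 + 1/15*h_1 + 1/5*h_2 + 4/15*h_3 + 1/5*h_4
  h_2 = 1 + 1/15*h_0 + 1/5*h_1 + 2/5*h_2 + 1/5*h_3 + 2/15*h_4
  h_4 = 1 + 2/15*h_0 + 2/15*h_1 + 2/15*h_2 + 8/15*h_3 + 1/15*h_4

Substituting h_3 = 0 and rearranging gives the linear system (I - Q) h = 1:
  [4/5, -1/15, -2/5, -4/15] . (h_0, h_1, h_2, h_4) = 1
  [-4/15, 14/15, -1/5, -1/5] . (h_0, h_1, h_2, h_4) = 1
  [-1/15, -1/5, 3/5, -2/15] . (h_0, h_1, h_2, h_4) = 1
  [-2/15, -2/15, -2/15, 14/15] . (h_0, h_1, h_2, h_4) = 1

Solving yields:
  h_0 = 577/126
  h_1 = 244/63
  h_2 = 517/126
  h_4 = 361/126

Starting state is 4, so the expected hitting time is h_4 = 361/126.

Answer: 361/126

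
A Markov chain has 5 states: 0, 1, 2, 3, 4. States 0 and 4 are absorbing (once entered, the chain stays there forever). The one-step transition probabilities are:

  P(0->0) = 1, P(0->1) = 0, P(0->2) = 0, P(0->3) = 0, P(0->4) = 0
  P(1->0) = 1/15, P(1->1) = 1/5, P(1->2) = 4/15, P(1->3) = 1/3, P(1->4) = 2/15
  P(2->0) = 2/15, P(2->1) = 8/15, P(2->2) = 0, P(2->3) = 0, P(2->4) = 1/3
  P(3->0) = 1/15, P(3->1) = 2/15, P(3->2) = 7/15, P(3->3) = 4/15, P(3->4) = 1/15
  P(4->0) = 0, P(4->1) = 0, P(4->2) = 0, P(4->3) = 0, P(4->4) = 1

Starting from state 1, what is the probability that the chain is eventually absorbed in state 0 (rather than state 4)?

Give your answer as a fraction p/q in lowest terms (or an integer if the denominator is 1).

Answer: 199/599

Derivation:
Let a_i = P(absorbed in 0 | start in state i).
Boundary conditions: a_0 = 1, a_4 = 0.
For each transient state i, a_i = sum_j P(i->j) * a_j:
  a_1 = 1/15*a_0 + 1/5*a_1 + 4/15*a_2 + 1/3*a_3 + 2/15*a_4
  a_2 = 2/15*a_0 + 8/15*a_1 + 0*a_2 + 0*a_3 + 1/3*a_4
  a_3 = 1/15*a_0 + 2/15*a_1 + 7/15*a_2 + 4/15*a_3 + 1/15*a_4

Substituting a_0 = 1 and a_4 = 0, rearrange to (I - Q) a = r where r[i] = P(i -> 0):
  [4/5, -4/15, -1/3] . (a_1, a_2, a_3) = 1/15
  [-8/15, 1, 0] . (a_1, a_2, a_3) = 2/15
  [-2/15, -7/15, 11/15] . (a_1, a_2, a_3) = 1/15

Solving yields:
  a_1 = 199/599
  a_2 = 186/599
  a_3 = 209/599

Starting state is 1, so the absorption probability is a_1 = 199/599.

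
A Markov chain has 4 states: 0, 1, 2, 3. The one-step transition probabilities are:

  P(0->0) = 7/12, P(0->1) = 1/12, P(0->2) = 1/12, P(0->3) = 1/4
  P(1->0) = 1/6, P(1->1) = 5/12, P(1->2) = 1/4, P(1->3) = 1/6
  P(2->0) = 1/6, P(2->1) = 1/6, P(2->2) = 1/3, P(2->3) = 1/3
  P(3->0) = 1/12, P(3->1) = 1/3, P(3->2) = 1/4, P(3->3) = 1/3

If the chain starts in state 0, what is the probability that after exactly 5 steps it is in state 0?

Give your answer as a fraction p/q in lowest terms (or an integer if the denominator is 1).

Computing P^5 by repeated multiplication:
P^1 =
  0: [7/12, 1/12, 1/12, 1/4]
  1: [1/6, 5/12, 1/4, 1/6]
  2: [1/6, 1/6, 1/3, 1/3]
  3: [1/12, 1/3, 1/4, 1/3]
P^2 =
  0: [7/18, 13/72, 23/144, 13/48]
  1: [2/9, 41/144, 35/144, 1/4]
  2: [5/24, 1/4, 1/4, 7/24]
  3: [25/144, 43/144, 37/144, 13/48]
P^3 =
  0: [529/1728, 97/432, 343/1728, 13/48]
  1: [103/432, 451/1728, 403/1728, 77/288]
  2: [11/48, 25/96, 17/72, 79/288]
  3: [187/864, 235/864, 419/1728, 155/576]
P^4 =
  0: [5633/20736, 5027/20736, 4469/20736, 623/2304]
  1: [2527/10368, 5321/20736, 4763/20736, 311/1152]
  2: [827/3456, 893/3456, 25/108, 13/48]
  3: [4861/20736, 2711/10368, 4855/20736, 311/1152]
P^5 =
  0: [32015/124416, 31067/124416, 55411/248832, 2491/9216]
  1: [7643/31104, 63577/248832, 56863/248832, 467/1728]
  2: [10111/41472, 2659/10368, 4757/20736, 3737/13824]
  3: [60179/248832, 64073/248832, 57341/248832, 7471/27648]

(P^5)[0 -> 0] = 32015/124416

Answer: 32015/124416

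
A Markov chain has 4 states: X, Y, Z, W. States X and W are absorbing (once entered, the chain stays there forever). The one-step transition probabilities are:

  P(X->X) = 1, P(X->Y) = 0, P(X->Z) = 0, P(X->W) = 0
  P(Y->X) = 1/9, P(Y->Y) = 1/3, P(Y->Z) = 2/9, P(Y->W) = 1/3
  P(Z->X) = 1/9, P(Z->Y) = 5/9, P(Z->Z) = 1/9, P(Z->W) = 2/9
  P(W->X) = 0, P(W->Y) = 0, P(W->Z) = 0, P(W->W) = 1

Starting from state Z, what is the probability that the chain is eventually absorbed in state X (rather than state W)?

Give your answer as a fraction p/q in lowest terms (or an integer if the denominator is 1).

Let a_i = P(absorbed in X | start in state i).
Boundary conditions: a_X = 1, a_W = 0.
For each transient state i, a_i = sum_j P(i->j) * a_j:
  a_Y = 1/9*a_X + 1/3*a_Y + 2/9*a_Z + 1/3*a_W
  a_Z = 1/9*a_X + 5/9*a_Y + 1/9*a_Z + 2/9*a_W

Substituting a_X = 1 and a_W = 0, rearrange to (I - Q) a = r where r[i] = P(i -> X):
  [2/3, -2/9] . (a_Y, a_Z) = 1/9
  [-5/9, 8/9] . (a_Y, a_Z) = 1/9

Solving yields:
  a_Y = 5/19
  a_Z = 11/38

Starting state is Z, so the absorption probability is a_Z = 11/38.

Answer: 11/38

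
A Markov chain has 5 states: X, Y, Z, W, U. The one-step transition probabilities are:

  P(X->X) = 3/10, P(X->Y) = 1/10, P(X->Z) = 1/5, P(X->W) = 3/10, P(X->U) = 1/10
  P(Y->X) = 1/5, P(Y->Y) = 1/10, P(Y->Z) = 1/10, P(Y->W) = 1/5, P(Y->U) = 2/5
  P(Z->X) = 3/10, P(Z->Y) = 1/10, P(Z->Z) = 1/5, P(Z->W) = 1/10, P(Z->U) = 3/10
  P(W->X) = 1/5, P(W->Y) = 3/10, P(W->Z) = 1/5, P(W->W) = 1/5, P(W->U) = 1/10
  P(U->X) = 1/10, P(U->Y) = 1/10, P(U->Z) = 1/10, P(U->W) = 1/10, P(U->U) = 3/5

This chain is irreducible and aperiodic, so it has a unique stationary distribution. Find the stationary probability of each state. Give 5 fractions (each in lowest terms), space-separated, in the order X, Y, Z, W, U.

Answer: 33/164 11/82 25/164 7/41 14/41

Derivation:
The stationary distribution satisfies pi = pi * P, i.e.:
  pi_X = 3/10*pi_X + 1/5*pi_Y + 3/10*pi_Z + 1/5*pi_W + 1/10*pi_U
  pi_Y = 1/10*pi_X + 1/10*pi_Y + 1/10*pi_Z + 3/10*pi_W + 1/10*pi_U
  pi_Z = 1/5*pi_X + 1/10*pi_Y + 1/5*pi_Z + 1/5*pi_W + 1/10*pi_U
  pi_W = 3/10*pi_X + 1/5*pi_Y + 1/10*pi_Z + 1/5*pi_W + 1/10*pi_U
  pi_U = 1/10*pi_X + 2/5*pi_Y + 3/10*pi_Z + 1/10*pi_W + 3/5*pi_U
with normalization: pi_X + pi_Y + pi_Z + pi_W + pi_U = 1.

Using the first 4 balance equations plus normalization, the linear system A*pi = b is:
  [-7/10, 1/5, 3/10, 1/5, 1/10] . pi = 0
  [1/10, -9/10, 1/10, 3/10, 1/10] . pi = 0
  [1/5, 1/10, -4/5, 1/5, 1/10] . pi = 0
  [3/10, 1/5, 1/10, -4/5, 1/10] . pi = 0
  [1, 1, 1, 1, 1] . pi = 1

Solving yields:
  pi_X = 33/164
  pi_Y = 11/82
  pi_Z = 25/164
  pi_W = 7/41
  pi_U = 14/41

Verification (pi * P):
  33/164*3/10 + 11/82*1/5 + 25/164*3/10 + 7/41*1/5 + 14/41*1/10 = 33/164 = pi_X  (ok)
  33/164*1/10 + 11/82*1/10 + 25/164*1/10 + 7/41*3/10 + 14/41*1/10 = 11/82 = pi_Y  (ok)
  33/164*1/5 + 11/82*1/10 + 25/164*1/5 + 7/41*1/5 + 14/41*1/10 = 25/164 = pi_Z  (ok)
  33/164*3/10 + 11/82*1/5 + 25/164*1/10 + 7/41*1/5 + 14/41*1/10 = 7/41 = pi_W  (ok)
  33/164*1/10 + 11/82*2/5 + 25/164*3/10 + 7/41*1/10 + 14/41*3/5 = 14/41 = pi_U  (ok)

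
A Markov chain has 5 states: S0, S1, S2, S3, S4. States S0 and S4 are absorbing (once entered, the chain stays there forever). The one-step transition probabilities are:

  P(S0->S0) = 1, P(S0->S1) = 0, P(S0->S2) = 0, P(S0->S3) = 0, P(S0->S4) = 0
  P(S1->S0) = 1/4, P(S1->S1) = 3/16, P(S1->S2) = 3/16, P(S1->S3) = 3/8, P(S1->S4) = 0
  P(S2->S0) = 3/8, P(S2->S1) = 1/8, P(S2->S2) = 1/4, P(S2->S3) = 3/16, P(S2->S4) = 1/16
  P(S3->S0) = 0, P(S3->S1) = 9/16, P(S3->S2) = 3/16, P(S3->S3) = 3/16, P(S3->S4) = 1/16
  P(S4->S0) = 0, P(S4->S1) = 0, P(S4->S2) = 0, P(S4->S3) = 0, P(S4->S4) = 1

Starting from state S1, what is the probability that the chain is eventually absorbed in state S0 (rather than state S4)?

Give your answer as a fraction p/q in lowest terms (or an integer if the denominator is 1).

Let a_i = P(absorbed in S0 | start in state i).
Boundary conditions: a_S0 = 1, a_S4 = 0.
For each transient state i, a_i = sum_j P(i->j) * a_j:
  a_S1 = 1/4*a_S0 + 3/16*a_S1 + 3/16*a_S2 + 3/8*a_S3 + 0*a_S4
  a_S2 = 3/8*a_S0 + 1/8*a_S1 + 1/4*a_S2 + 3/16*a_S3 + 1/16*a_S4
  a_S3 = 0*a_S0 + 9/16*a_S1 + 3/16*a_S2 + 3/16*a_S3 + 1/16*a_S4

Substituting a_S0 = 1 and a_S4 = 0, rearrange to (I - Q) a = r where r[i] = P(i -> S0):
  [13/16, -3/16, -3/8] . (a_S1, a_S2, a_S3) = 1/4
  [-1/8, 3/4, -3/16] . (a_S1, a_S2, a_S3) = 3/8
  [-9/16, -3/16, 13/16] . (a_S1, a_S2, a_S3) = 0

Solving yields:
  a_S1 = 155/178
  a_S2 = 451/534
  a_S3 = 71/89

Starting state is S1, so the absorption probability is a_S1 = 155/178.

Answer: 155/178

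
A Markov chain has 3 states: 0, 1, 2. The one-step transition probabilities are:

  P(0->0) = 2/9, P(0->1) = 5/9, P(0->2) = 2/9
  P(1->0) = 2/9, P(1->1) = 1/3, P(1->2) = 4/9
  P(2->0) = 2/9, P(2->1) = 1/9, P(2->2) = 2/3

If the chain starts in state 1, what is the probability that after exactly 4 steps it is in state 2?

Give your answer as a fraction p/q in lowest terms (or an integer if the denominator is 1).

Computing P^4 by repeated multiplication:
P^1 =
  0: [2/9, 5/9, 2/9]
  1: [2/9, 1/3, 4/9]
  2: [2/9, 1/9, 2/3]
P^2 =
  0: [2/9, 1/3, 4/9]
  1: [2/9, 23/81, 40/81]
  2: [2/9, 19/81, 44/81]
P^3 =
  0: [2/9, 23/81, 40/81]
  1: [2/9, 199/729, 368/729]
  2: [2/9, 191/729, 376/729]
P^4 =
  0: [2/9, 199/729, 368/729]
  1: [2/9, 1775/6561, 3328/6561]
  2: [2/9, 1759/6561, 3344/6561]

(P^4)[1 -> 2] = 3328/6561

Answer: 3328/6561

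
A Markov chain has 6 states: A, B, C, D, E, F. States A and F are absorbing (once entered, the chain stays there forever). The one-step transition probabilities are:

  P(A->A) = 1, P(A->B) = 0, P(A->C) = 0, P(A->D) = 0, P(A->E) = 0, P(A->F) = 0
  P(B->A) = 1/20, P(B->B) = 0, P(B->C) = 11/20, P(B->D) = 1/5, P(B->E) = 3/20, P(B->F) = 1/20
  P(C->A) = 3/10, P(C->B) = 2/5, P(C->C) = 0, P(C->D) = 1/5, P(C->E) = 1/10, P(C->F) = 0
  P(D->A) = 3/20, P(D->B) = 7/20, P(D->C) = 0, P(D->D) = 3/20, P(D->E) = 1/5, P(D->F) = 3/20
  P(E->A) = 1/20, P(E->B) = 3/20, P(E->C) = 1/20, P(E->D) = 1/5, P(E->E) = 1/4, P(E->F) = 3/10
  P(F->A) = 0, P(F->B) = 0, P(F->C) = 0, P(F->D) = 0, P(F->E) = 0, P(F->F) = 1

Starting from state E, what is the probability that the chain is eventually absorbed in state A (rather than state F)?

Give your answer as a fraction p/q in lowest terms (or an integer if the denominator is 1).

Let a_i = P(absorbed in A | start in state i).
Boundary conditions: a_A = 1, a_F = 0.
For each transient state i, a_i = sum_j P(i->j) * a_j:
  a_B = 1/20*a_A + 0*a_B + 11/20*a_C + 1/5*a_D + 3/20*a_E + 1/20*a_F
  a_C = 3/10*a_A + 2/5*a_B + 0*a_C + 1/5*a_D + 1/10*a_E + 0*a_F
  a_D = 3/20*a_A + 7/20*a_B + 0*a_C + 3/20*a_D + 1/5*a_E + 3/20*a_F
  a_E = 1/20*a_A + 3/20*a_B + 1/20*a_C + 1/5*a_D + 1/4*a_E + 3/10*a_F

Substituting a_A = 1 and a_F = 0, rearrange to (I - Q) a = r where r[i] = P(i -> A):
  [1, -11/20, -1/5, -3/20] . (a_B, a_C, a_D, a_E) = 1/20
  [-2/5, 1, -1/5, -1/10] . (a_B, a_C, a_D, a_E) = 3/10
  [-7/20, 0, 17/20, -1/5] . (a_B, a_C, a_D, a_E) = 3/20
  [-3/20, -1/20, -1/5, 3/4] . (a_B, a_C, a_D, a_E) = 1/20

Solving yields:
  a_B = 14686/26009
  a_C = 17162/26009
  a_D = 12809/26009
  a_E = 9231/26009

Starting state is E, so the absorption probability is a_E = 9231/26009.

Answer: 9231/26009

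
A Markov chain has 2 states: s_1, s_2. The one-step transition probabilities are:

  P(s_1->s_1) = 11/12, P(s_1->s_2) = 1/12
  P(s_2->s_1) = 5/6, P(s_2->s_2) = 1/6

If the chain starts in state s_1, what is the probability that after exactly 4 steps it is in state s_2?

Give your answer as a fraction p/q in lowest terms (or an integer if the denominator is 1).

Computing P^4 by repeated multiplication:
P^1 =
  s_1: [11/12, 1/12]
  s_2: [5/6, 1/6]
P^2 =
  s_1: [131/144, 13/144]
  s_2: [65/72, 7/72]
P^3 =
  s_1: [1571/1728, 157/1728]
  s_2: [785/864, 79/864]
P^4 =
  s_1: [18851/20736, 1885/20736]
  s_2: [9425/10368, 943/10368]

(P^4)[s_1 -> s_2] = 1885/20736

Answer: 1885/20736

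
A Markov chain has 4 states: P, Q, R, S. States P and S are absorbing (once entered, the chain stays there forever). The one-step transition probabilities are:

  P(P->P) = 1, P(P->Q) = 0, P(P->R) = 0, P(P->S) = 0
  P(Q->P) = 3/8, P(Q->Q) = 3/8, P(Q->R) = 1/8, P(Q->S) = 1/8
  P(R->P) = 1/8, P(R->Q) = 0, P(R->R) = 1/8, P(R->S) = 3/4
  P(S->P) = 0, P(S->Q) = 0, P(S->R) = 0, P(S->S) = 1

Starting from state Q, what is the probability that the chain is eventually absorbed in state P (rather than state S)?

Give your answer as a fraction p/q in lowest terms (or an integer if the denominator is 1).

Let a_i = P(absorbed in P | start in state i).
Boundary conditions: a_P = 1, a_S = 0.
For each transient state i, a_i = sum_j P(i->j) * a_j:
  a_Q = 3/8*a_P + 3/8*a_Q + 1/8*a_R + 1/8*a_S
  a_R = 1/8*a_P + 0*a_Q + 1/8*a_R + 3/4*a_S

Substituting a_P = 1 and a_S = 0, rearrange to (I - Q) a = r where r[i] = P(i -> P):
  [5/8, -1/8] . (a_Q, a_R) = 3/8
  [0, 7/8] . (a_Q, a_R) = 1/8

Solving yields:
  a_Q = 22/35
  a_R = 1/7

Starting state is Q, so the absorption probability is a_Q = 22/35.

Answer: 22/35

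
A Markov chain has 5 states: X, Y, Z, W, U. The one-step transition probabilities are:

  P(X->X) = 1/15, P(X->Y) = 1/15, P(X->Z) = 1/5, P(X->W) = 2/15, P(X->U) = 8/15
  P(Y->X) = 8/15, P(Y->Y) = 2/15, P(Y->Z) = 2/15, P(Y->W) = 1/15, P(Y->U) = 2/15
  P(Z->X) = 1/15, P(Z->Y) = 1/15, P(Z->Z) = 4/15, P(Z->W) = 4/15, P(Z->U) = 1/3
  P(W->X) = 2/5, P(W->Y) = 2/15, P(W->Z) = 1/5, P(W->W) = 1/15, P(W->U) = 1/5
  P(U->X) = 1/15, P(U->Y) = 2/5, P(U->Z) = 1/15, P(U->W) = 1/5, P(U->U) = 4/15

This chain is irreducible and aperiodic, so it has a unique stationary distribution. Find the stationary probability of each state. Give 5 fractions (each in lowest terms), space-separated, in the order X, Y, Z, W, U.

The stationary distribution satisfies pi = pi * P, i.e.:
  pi_X = 1/15*pi_X + 8/15*pi_Y + 1/15*pi_Z + 2/5*pi_W + 1/15*pi_U
  pi_Y = 1/15*pi_X + 2/15*pi_Y + 1/15*pi_Z + 2/15*pi_W + 2/5*pi_U
  pi_Z = 1/5*pi_X + 2/15*pi_Y + 4/15*pi_Z + 1/5*pi_W + 1/15*pi_U
  pi_W = 2/15*pi_X + 1/15*pi_Y + 4/15*pi_Z + 1/15*pi_W + 1/5*pi_U
  pi_U = 8/15*pi_X + 2/15*pi_Y + 1/3*pi_Z + 1/5*pi_W + 4/15*pi_U
with normalization: pi_X + pi_Y + pi_Z + pi_W + pi_U = 1.

Using the first 4 balance equations plus normalization, the linear system A*pi = b is:
  [-14/15, 8/15, 1/15, 2/5, 1/15] . pi = 0
  [1/15, -13/15, 1/15, 2/15, 2/5] . pi = 0
  [1/5, 2/15, -11/15, 1/5, 1/15] . pi = 0
  [2/15, 1/15, 4/15, -14/15, 1/5] . pi = 0
  [1, 1, 1, 1, 1] . pi = 1

Solving yields:
  pi_X = 13404/65375
  pi_Y = 2461/13075
  pi_Z = 10359/65375
  pi_W = 1982/13075
  pi_U = 19397/65375

Verification (pi * P):
  13404/65375*1/15 + 2461/13075*8/15 + 10359/65375*1/15 + 1982/13075*2/5 + 19397/65375*1/15 = 13404/65375 = pi_X  (ok)
  13404/65375*1/15 + 2461/13075*2/15 + 10359/65375*1/15 + 1982/13075*2/15 + 19397/65375*2/5 = 2461/13075 = pi_Y  (ok)
  13404/65375*1/5 + 2461/13075*2/15 + 10359/65375*4/15 + 1982/13075*1/5 + 19397/65375*1/15 = 10359/65375 = pi_Z  (ok)
  13404/65375*2/15 + 2461/13075*1/15 + 10359/65375*4/15 + 1982/13075*1/15 + 19397/65375*1/5 = 1982/13075 = pi_W  (ok)
  13404/65375*8/15 + 2461/13075*2/15 + 10359/65375*1/3 + 1982/13075*1/5 + 19397/65375*4/15 = 19397/65375 = pi_U  (ok)

Answer: 13404/65375 2461/13075 10359/65375 1982/13075 19397/65375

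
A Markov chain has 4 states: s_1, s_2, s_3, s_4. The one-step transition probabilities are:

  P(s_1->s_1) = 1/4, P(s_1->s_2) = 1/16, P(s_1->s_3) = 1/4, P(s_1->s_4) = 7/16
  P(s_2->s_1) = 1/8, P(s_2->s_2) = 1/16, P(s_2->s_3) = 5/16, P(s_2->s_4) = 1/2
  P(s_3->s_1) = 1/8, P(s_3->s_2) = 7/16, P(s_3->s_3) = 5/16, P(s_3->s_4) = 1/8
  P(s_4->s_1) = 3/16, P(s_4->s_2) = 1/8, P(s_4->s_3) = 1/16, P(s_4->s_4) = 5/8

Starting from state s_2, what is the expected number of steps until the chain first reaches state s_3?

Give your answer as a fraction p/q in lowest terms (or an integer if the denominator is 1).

Let h_i = expected steps to first reach s_3 from state i.
Boundary: h_s_3 = 0.
First-step equations for the other states:
  h_s_1 = 1 + 1/4*h_s_1 + 1/16*h_s_2 + 1/4*h_s_3 + 7/16*h_s_4
  h_s_2 = 1 + 1/8*h_s_1 + 1/16*h_s_2 + 5/16*h_s_3 + 1/2*h_s_4
  h_s_4 = 1 + 3/16*h_s_1 + 1/8*h_s_2 + 1/16*h_s_3 + 5/8*h_s_4

Substituting h_s_3 = 0 and rearranging gives the linear system (I - Q) h = 1:
  [3/4, -1/16, -7/16] . (h_s_1, h_s_2, h_s_4) = 1
  [-1/8, 15/16, -1/2] . (h_s_1, h_s_2, h_s_4) = 1
  [-3/16, -1/8, 3/8] . (h_s_1, h_s_2, h_s_4) = 1

Solving yields:
  h_s_1 = 3312/509
  h_s_2 = 3152/509
  h_s_4 = 4064/509

Starting state is s_2, so the expected hitting time is h_s_2 = 3152/509.

Answer: 3152/509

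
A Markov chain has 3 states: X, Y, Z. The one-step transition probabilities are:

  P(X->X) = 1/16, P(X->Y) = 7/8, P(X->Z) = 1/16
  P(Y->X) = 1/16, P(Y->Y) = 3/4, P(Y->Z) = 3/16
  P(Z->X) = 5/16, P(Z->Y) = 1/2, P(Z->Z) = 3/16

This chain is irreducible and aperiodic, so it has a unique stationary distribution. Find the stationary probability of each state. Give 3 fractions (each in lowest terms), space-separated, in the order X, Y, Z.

The stationary distribution satisfies pi = pi * P, i.e.:
  pi_X = 1/16*pi_X + 1/16*pi_Y + 5/16*pi_Z
  pi_Y = 7/8*pi_X + 3/4*pi_Y + 1/2*pi_Z
  pi_Z = 1/16*pi_X + 3/16*pi_Y + 3/16*pi_Z
with normalization: pi_X + pi_Y + pi_Z = 1.

Using the first 2 balance equations plus normalization, the linear system A*pi = b is:
  [-15/16, 1/16, 5/16] . pi = 0
  [7/8, -1/4, 1/2] . pi = 0
  [1, 1, 1] . pi = 1

Solving yields:
  pi_X = 7/66
  pi_Y = 95/132
  pi_Z = 23/132

Verification (pi * P):
  7/66*1/16 + 95/132*1/16 + 23/132*5/16 = 7/66 = pi_X  (ok)
  7/66*7/8 + 95/132*3/4 + 23/132*1/2 = 95/132 = pi_Y  (ok)
  7/66*1/16 + 95/132*3/16 + 23/132*3/16 = 23/132 = pi_Z  (ok)

Answer: 7/66 95/132 23/132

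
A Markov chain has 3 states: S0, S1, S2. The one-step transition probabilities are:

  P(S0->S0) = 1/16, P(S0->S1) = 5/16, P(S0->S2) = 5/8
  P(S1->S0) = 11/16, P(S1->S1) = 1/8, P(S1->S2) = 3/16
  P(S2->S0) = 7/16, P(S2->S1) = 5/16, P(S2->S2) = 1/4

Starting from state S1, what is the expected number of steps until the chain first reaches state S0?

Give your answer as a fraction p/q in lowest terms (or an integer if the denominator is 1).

Answer: 80/51

Derivation:
Let h_i = expected steps to first reach S0 from state i.
Boundary: h_S0 = 0.
First-step equations for the other states:
  h_S1 = 1 + 11/16*h_S0 + 1/8*h_S1 + 3/16*h_S2
  h_S2 = 1 + 7/16*h_S0 + 5/16*h_S1 + 1/4*h_S2

Substituting h_S0 = 0 and rearranging gives the linear system (I - Q) h = 1:
  [7/8, -3/16] . (h_S1, h_S2) = 1
  [-5/16, 3/4] . (h_S1, h_S2) = 1

Solving yields:
  h_S1 = 80/51
  h_S2 = 304/153

Starting state is S1, so the expected hitting time is h_S1 = 80/51.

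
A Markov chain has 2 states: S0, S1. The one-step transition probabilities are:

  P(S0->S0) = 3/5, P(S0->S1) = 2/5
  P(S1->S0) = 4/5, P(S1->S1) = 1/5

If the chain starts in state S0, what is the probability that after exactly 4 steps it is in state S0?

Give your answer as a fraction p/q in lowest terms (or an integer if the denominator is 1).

Computing P^4 by repeated multiplication:
P^1 =
  S0: [3/5, 2/5]
  S1: [4/5, 1/5]
P^2 =
  S0: [17/25, 8/25]
  S1: [16/25, 9/25]
P^3 =
  S0: [83/125, 42/125]
  S1: [84/125, 41/125]
P^4 =
  S0: [417/625, 208/625]
  S1: [416/625, 209/625]

(P^4)[S0 -> S0] = 417/625

Answer: 417/625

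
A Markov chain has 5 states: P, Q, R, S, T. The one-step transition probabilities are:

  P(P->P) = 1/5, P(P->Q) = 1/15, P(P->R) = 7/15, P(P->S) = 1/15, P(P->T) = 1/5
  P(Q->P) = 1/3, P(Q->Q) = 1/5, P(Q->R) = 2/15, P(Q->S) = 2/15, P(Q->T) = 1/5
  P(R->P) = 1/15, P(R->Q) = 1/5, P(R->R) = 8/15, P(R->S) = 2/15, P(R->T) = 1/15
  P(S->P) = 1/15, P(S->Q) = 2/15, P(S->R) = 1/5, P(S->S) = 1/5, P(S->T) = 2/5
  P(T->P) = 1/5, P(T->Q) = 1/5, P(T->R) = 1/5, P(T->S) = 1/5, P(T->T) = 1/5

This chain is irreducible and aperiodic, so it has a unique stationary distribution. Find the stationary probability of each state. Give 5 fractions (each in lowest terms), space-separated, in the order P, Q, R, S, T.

Answer: 1851/11777 1995/11777 4074/11777 1704/11777 2153/11777

Derivation:
The stationary distribution satisfies pi = pi * P, i.e.:
  pi_P = 1/5*pi_P + 1/3*pi_Q + 1/15*pi_R + 1/15*pi_S + 1/5*pi_T
  pi_Q = 1/15*pi_P + 1/5*pi_Q + 1/5*pi_R + 2/15*pi_S + 1/5*pi_T
  pi_R = 7/15*pi_P + 2/15*pi_Q + 8/15*pi_R + 1/5*pi_S + 1/5*pi_T
  pi_S = 1/15*pi_P + 2/15*pi_Q + 2/15*pi_R + 1/5*pi_S + 1/5*pi_T
  pi_T = 1/5*pi_P + 1/5*pi_Q + 1/15*pi_R + 2/5*pi_S + 1/5*pi_T
with normalization: pi_P + pi_Q + pi_R + pi_S + pi_T = 1.

Using the first 4 balance equations plus normalization, the linear system A*pi = b is:
  [-4/5, 1/3, 1/15, 1/15, 1/5] . pi = 0
  [1/15, -4/5, 1/5, 2/15, 1/5] . pi = 0
  [7/15, 2/15, -7/15, 1/5, 1/5] . pi = 0
  [1/15, 2/15, 2/15, -4/5, 1/5] . pi = 0
  [1, 1, 1, 1, 1] . pi = 1

Solving yields:
  pi_P = 1851/11777
  pi_Q = 1995/11777
  pi_R = 4074/11777
  pi_S = 1704/11777
  pi_T = 2153/11777

Verification (pi * P):
  1851/11777*1/5 + 1995/11777*1/3 + 4074/11777*1/15 + 1704/11777*1/15 + 2153/11777*1/5 = 1851/11777 = pi_P  (ok)
  1851/11777*1/15 + 1995/11777*1/5 + 4074/11777*1/5 + 1704/11777*2/15 + 2153/11777*1/5 = 1995/11777 = pi_Q  (ok)
  1851/11777*7/15 + 1995/11777*2/15 + 4074/11777*8/15 + 1704/11777*1/5 + 2153/11777*1/5 = 4074/11777 = pi_R  (ok)
  1851/11777*1/15 + 1995/11777*2/15 + 4074/11777*2/15 + 1704/11777*1/5 + 2153/11777*1/5 = 1704/11777 = pi_S  (ok)
  1851/11777*1/5 + 1995/11777*1/5 + 4074/11777*1/15 + 1704/11777*2/5 + 2153/11777*1/5 = 2153/11777 = pi_T  (ok)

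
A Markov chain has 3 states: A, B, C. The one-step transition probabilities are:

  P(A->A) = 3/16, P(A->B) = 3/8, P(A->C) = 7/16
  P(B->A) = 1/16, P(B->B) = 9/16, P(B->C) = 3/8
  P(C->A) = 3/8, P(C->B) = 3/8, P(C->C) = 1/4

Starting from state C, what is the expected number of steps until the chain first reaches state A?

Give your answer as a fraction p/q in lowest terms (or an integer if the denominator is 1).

Answer: 13/3

Derivation:
Let h_i = expected steps to first reach A from state i.
Boundary: h_A = 0.
First-step equations for the other states:
  h_B = 1 + 1/16*h_A + 9/16*h_B + 3/8*h_C
  h_C = 1 + 3/8*h_A + 3/8*h_B + 1/4*h_C

Substituting h_A = 0 and rearranging gives the linear system (I - Q) h = 1:
  [7/16, -3/8] . (h_B, h_C) = 1
  [-3/8, 3/4] . (h_B, h_C) = 1

Solving yields:
  h_B = 6
  h_C = 13/3

Starting state is C, so the expected hitting time is h_C = 13/3.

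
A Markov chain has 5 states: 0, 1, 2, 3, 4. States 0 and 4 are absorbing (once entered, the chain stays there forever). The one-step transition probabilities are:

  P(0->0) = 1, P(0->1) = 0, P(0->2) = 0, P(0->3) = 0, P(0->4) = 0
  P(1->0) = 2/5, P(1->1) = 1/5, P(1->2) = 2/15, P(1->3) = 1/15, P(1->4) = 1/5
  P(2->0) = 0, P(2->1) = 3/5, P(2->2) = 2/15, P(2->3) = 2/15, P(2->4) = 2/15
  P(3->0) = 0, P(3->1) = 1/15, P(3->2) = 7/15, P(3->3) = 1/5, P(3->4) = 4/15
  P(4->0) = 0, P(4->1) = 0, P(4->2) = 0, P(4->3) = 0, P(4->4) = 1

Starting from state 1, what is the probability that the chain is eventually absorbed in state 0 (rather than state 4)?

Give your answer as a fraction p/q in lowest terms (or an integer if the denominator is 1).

Answer: 213/352

Derivation:
Let a_i = P(absorbed in 0 | start in state i).
Boundary conditions: a_0 = 1, a_4 = 0.
For each transient state i, a_i = sum_j P(i->j) * a_j:
  a_1 = 2/5*a_0 + 1/5*a_1 + 2/15*a_2 + 1/15*a_3 + 1/5*a_4
  a_2 = 0*a_0 + 3/5*a_1 + 2/15*a_2 + 2/15*a_3 + 2/15*a_4
  a_3 = 0*a_0 + 1/15*a_1 + 7/15*a_2 + 1/5*a_3 + 4/15*a_4

Substituting a_0 = 1 and a_4 = 0, rearrange to (I - Q) a = r where r[i] = P(i -> 0):
  [4/5, -2/15, -1/15] . (a_1, a_2, a_3) = 2/5
  [-3/5, 13/15, -2/15] . (a_1, a_2, a_3) = 0
  [-1/15, -7/15, 4/5] . (a_1, a_2, a_3) = 0

Solving yields:
  a_1 = 213/352
  a_2 = 15/32
  a_3 = 57/176

Starting state is 1, so the absorption probability is a_1 = 213/352.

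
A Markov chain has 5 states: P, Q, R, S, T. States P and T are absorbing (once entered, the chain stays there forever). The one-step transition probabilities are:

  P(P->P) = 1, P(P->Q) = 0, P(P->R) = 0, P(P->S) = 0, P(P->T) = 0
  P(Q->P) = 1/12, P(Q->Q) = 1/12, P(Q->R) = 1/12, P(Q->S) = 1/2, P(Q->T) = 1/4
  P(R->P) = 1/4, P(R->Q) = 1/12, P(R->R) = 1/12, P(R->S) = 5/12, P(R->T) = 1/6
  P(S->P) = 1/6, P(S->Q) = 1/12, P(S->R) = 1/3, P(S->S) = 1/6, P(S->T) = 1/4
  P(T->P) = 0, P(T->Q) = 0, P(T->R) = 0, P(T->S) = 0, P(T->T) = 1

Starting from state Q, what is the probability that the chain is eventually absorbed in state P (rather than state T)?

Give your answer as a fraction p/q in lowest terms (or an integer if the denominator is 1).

Let a_i = P(absorbed in P | start in state i).
Boundary conditions: a_P = 1, a_T = 0.
For each transient state i, a_i = sum_j P(i->j) * a_j:
  a_Q = 1/12*a_P + 1/12*a_Q + 1/12*a_R + 1/2*a_S + 1/4*a_T
  a_R = 1/4*a_P + 1/12*a_Q + 1/12*a_R + 5/12*a_S + 1/6*a_T
  a_S = 1/6*a_P + 1/12*a_Q + 1/3*a_R + 1/6*a_S + 1/4*a_T

Substituting a_P = 1 and a_T = 0, rearrange to (I - Q) a = r where r[i] = P(i -> P):
  [11/12, -1/12, -1/2] . (a_Q, a_R, a_S) = 1/12
  [-1/12, 11/12, -5/12] . (a_Q, a_R, a_S) = 1/4
  [-1/12, -1/3, 5/6] . (a_Q, a_R, a_S) = 1/6

Solving yields:
  a_Q = 334/885
  a_R = 449/885
  a_S = 26/59

Starting state is Q, so the absorption probability is a_Q = 334/885.

Answer: 334/885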